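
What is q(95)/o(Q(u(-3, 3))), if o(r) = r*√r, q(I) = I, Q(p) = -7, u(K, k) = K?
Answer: 95*I*√7/49 ≈ 5.1295*I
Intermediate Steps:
o(r) = r^(3/2)
q(95)/o(Q(u(-3, 3))) = 95/((-7)^(3/2)) = 95/((-7*I*√7)) = 95*(I*√7/49) = 95*I*√7/49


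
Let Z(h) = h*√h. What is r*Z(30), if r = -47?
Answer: -1410*√30 ≈ -7722.9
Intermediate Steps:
Z(h) = h^(3/2)
r*Z(30) = -1410*√30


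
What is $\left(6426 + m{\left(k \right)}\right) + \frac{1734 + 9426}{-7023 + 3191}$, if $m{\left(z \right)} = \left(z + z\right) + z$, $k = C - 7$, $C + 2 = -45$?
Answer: $\frac{2999061}{479} \approx 6261.1$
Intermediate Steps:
$C = -47$ ($C = -2 - 45 = -47$)
$k = -54$ ($k = -47 - 7 = -54$)
$m{\left(z \right)} = 3 z$ ($m{\left(z \right)} = 2 z + z = 3 z$)
$\left(6426 + m{\left(k \right)}\right) + \frac{1734 + 9426}{-7023 + 3191} = \left(6426 + 3 \left(-54\right)\right) + \frac{1734 + 9426}{-7023 + 3191} = \left(6426 - 162\right) + \frac{11160}{-3832} = 6264 + 11160 \left(- \frac{1}{3832}\right) = 6264 - \frac{1395}{479} = \frac{2999061}{479}$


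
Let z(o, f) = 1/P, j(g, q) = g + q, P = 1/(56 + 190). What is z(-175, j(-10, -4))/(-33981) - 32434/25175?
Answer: -369444268/285157225 ≈ -1.2956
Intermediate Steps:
P = 1/246 ≈ 0.0040650
z(o, f) = 246 (z(o, f) = 1/(1/246) = 246)
z(-175, j(-10, -4))/(-33981) - 32434/25175 = 246/(-33981) - 32434/25175 = 246*(-1/33981) - 32434*1/25175 = -82/11327 - 32434/25175 = -369444268/285157225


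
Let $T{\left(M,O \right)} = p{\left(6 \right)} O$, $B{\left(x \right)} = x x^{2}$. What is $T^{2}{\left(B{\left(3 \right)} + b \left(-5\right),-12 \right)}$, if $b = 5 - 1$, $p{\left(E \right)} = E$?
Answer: $5184$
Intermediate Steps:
$B{\left(x \right)} = x^{3}$
$b = 4$ ($b = 5 - 1 = 4$)
$T{\left(M,O \right)} = 6 O$
$T^{2}{\left(B{\left(3 \right)} + b \left(-5\right),-12 \right)} = \left(6 \left(-12\right)\right)^{2} = \left(-72\right)^{2} = 5184$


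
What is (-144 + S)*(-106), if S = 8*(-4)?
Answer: 18656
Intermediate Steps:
S = -32
(-144 + S)*(-106) = (-144 - 32)*(-106) = -176*(-106) = 18656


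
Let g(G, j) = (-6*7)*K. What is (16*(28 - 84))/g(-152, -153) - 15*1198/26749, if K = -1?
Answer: -1765846/80247 ≈ -22.005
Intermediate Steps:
g(G, j) = 42 (g(G, j) = -6*7*(-1) = -42*(-1) = 42)
(16*(28 - 84))/g(-152, -153) - 15*1198/26749 = (16*(28 - 84))/42 - 15*1198/26749 = (16*(-56))*(1/42) - 17970*1/26749 = -896*1/42 - 17970/26749 = -64/3 - 17970/26749 = -1765846/80247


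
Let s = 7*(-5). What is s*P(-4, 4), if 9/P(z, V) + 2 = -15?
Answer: 315/17 ≈ 18.529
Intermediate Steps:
P(z, V) = -9/17 (P(z, V) = 9/(-2 - 15) = 9/(-17) = 9*(-1/17) = -9/17)
s = -35
s*P(-4, 4) = -35*(-9/17) = 315/17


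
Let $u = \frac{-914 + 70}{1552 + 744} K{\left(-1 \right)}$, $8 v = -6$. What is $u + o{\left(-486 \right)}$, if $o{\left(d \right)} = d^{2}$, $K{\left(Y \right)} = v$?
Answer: $\frac{542306649}{2296} \approx 2.362 \cdot 10^{5}$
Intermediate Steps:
$v = - \frac{3}{4}$ ($v = \frac{1}{8} \left(-6\right) = - \frac{3}{4} \approx -0.75$)
$K{\left(Y \right)} = - \frac{3}{4}$
$u = \frac{633}{2296}$ ($u = \frac{-914 + 70}{1552 + 744} \left(- \frac{3}{4}\right) = - \frac{844}{2296} \left(- \frac{3}{4}\right) = \left(-844\right) \frac{1}{2296} \left(- \frac{3}{4}\right) = \left(- \frac{211}{574}\right) \left(- \frac{3}{4}\right) = \frac{633}{2296} \approx 0.2757$)
$u + o{\left(-486 \right)} = \frac{633}{2296} + \left(-486\right)^{2} = \frac{633}{2296} + 236196 = \frac{542306649}{2296}$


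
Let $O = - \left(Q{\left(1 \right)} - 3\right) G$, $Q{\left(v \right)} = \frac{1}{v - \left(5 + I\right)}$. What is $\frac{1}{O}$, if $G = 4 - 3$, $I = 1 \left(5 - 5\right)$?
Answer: $\frac{4}{13} \approx 0.30769$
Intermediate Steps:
$I = 0$ ($I = 1 \cdot 0 = 0$)
$G = 1$ ($G = 4 - 3 = 1$)
$Q{\left(v \right)} = \frac{1}{-5 + v}$ ($Q{\left(v \right)} = \frac{1}{v - 5} = \frac{1}{-5 + v}$)
$O = \frac{13}{4}$ ($O = - \left(\frac{1}{-5 + 1} - 3\right) 1 = - \left(\frac{1}{-4} - 3\right) 1 = - \left(- \frac{1}{4} - 3\right) 1 = - \frac{\left(-13\right) 1}{4} = \left(-1\right) \left(- \frac{13}{4}\right) = \frac{13}{4} \approx 3.25$)
$\frac{1}{O} = \frac{1}{\frac{13}{4}} = \frac{4}{13}$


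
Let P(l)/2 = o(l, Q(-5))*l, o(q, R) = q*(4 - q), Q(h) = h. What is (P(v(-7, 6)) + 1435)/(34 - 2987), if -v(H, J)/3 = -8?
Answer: 21605/2953 ≈ 7.3163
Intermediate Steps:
v(H, J) = 24 (v(H, J) = -3*(-8) = 24)
P(l) = 2*l²*(4 - l) (P(l) = 2*((l*(4 - l))*l) = 2*(l²*(4 - l)) = 2*l²*(4 - l))
(P(v(-7, 6)) + 1435)/(34 - 2987) = (2*24²*(4 - 1*24) + 1435)/(34 - 2987) = (2*576*(4 - 24) + 1435)/(-2953) = (2*576*(-20) + 1435)*(-1/2953) = (-23040 + 1435)*(-1/2953) = -21605*(-1/2953) = 21605/2953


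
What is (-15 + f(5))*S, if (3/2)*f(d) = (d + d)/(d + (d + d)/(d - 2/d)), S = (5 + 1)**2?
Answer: -5572/11 ≈ -506.55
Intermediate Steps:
S = 36 (S = 6**2 = 36)
f(d) = 4*d/(3*(d + 2*d/(d - 2/d))) (f(d) = 2*((d + d)/(d + (d + d)/(d - 2/d)))/3 = 2*((2*d)/(d + (2*d)/(d - 2/d)))/3 = 2*((2*d)/(d + 2*d/(d - 2/d)))/3 = 2*(2*d/(d + 2*d/(d - 2/d)))/3 = 4*d/(3*(d + 2*d/(d - 2/d))))
(-15 + f(5))*S = (-15 + 4*(-2 + 5**2)/(3*(-2 + 5**2 + 2*5)))*36 = (-15 + 4*(-2 + 25)/(3*(-2 + 25 + 10)))*36 = (-15 + (4/3)*23/33)*36 = (-15 + (4/3)*(1/33)*23)*36 = (-15 + 92/99)*36 = -1393/99*36 = -5572/11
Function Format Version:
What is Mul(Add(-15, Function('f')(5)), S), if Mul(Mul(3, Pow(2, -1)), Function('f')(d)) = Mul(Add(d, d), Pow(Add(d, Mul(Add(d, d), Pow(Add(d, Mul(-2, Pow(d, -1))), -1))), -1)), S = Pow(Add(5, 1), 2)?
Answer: Rational(-5572, 11) ≈ -506.55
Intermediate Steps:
S = 36 (S = Pow(6, 2) = 36)
Function('f')(d) = Mul(Rational(4, 3), d, Pow(Add(d, Mul(2, d, Pow(Add(d, Mul(-2, Pow(d, -1))), -1))), -1)) (Function('f')(d) = Mul(Rational(2, 3), Mul(Add(d, d), Pow(Add(d, Mul(Add(d, d), Pow(Add(d, Mul(-2, Pow(d, -1))), -1))), -1))) = Mul(Rational(2, 3), Mul(Mul(2, d), Pow(Add(d, Mul(Mul(2, d), Pow(Add(d, Mul(-2, Pow(d, -1))), -1))), -1))) = Mul(Rational(2, 3), Mul(Mul(2, d), Pow(Add(d, Mul(2, d, Pow(Add(d, Mul(-2, Pow(d, -1))), -1))), -1))) = Mul(Rational(2, 3), Mul(2, d, Pow(Add(d, Mul(2, d, Pow(Add(d, Mul(-2, Pow(d, -1))), -1))), -1))) = Mul(Rational(4, 3), d, Pow(Add(d, Mul(2, d, Pow(Add(d, Mul(-2, Pow(d, -1))), -1))), -1)))
Mul(Add(-15, Function('f')(5)), S) = Mul(Add(-15, Mul(Rational(4, 3), Pow(Add(-2, Pow(5, 2), Mul(2, 5)), -1), Add(-2, Pow(5, 2)))), 36) = Mul(Add(-15, Mul(Rational(4, 3), Pow(Add(-2, 25, 10), -1), Add(-2, 25))), 36) = Mul(Add(-15, Mul(Rational(4, 3), Pow(33, -1), 23)), 36) = Mul(Add(-15, Mul(Rational(4, 3), Rational(1, 33), 23)), 36) = Mul(Add(-15, Rational(92, 99)), 36) = Mul(Rational(-1393, 99), 36) = Rational(-5572, 11)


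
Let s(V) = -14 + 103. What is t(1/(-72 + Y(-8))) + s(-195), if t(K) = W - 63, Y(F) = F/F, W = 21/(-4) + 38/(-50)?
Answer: 1999/100 ≈ 19.990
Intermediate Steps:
W = -601/100 (W = 21*(-1/4) + 38*(-1/50) = -21/4 - 19/25 = -601/100 ≈ -6.0100)
Y(F) = 1
s(V) = 89
t(K) = -6901/100 (t(K) = -601/100 - 63 = -6901/100)
t(1/(-72 + Y(-8))) + s(-195) = -6901/100 + 89 = 1999/100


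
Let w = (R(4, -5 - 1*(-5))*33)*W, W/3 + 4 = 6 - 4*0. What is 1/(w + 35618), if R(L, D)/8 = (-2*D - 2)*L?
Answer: 1/22946 ≈ 4.3581e-5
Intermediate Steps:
W = 6 (W = -12 + 3*(6 - 4*0) = -12 + 3*(6 + 0) = -12 + 3*6 = -12 + 18 = 6)
R(L, D) = 8*L*(-2 - 2*D) (R(L, D) = 8*((-2*D - 2)*L) = 8*((-2 - 2*D)*L) = 8*(L*(-2 - 2*D)) = 8*L*(-2 - 2*D))
w = -12672 (w = (-16*4*(1 + (-5 - 1*(-5)))*33)*6 = (-16*4*(1 + (-5 + 5))*33)*6 = (-16*4*(1 + 0)*33)*6 = (-16*4*1*33)*6 = -64*33*6 = -2112*6 = -12672)
1/(w + 35618) = 1/(-12672 + 35618) = 1/22946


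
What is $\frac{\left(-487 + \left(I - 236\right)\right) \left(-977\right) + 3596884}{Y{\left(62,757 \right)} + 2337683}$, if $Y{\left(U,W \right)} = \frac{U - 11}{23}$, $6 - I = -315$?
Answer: $\frac{45880837}{26883380} \approx 1.7067$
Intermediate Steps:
$I = 321$ ($I = 6 - -315 = 6 + 315 = 321$)
$Y{\left(U,W \right)} = - \frac{11}{23} + \frac{U}{23}$ ($Y{\left(U,W \right)} = \frac{-11 + U}{23} = - \frac{11}{23} + \frac{U}{23}$)
$\frac{\left(-487 + \left(I - 236\right)\right) \left(-977\right) + 3596884}{Y{\left(62,757 \right)} + 2337683} = \frac{\left(-487 + \left(321 - 236\right)\right) \left(-977\right) + 3596884}{\left(- \frac{11}{23} + \frac{1}{23} \cdot 62\right) + 2337683} = \frac{\left(-487 + \left(321 - 236\right)\right) \left(-977\right) + 3596884}{\left(- \frac{11}{23} + \frac{62}{23}\right) + 2337683} = \frac{\left(-487 + 85\right) \left(-977\right) + 3596884}{\frac{51}{23} + 2337683} = \frac{\left(-402\right) \left(-977\right) + 3596884}{\frac{53766760}{23}} = \left(392754 + 3596884\right) \frac{23}{53766760} = 3989638 \cdot \frac{23}{53766760} = \frac{45880837}{26883380}$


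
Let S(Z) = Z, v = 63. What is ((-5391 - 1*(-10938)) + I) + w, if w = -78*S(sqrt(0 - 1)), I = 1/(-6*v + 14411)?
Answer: 77841052/14033 - 78*I ≈ 5547.0 - 78.0*I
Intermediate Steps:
I = 1/14033 (I = 1/(-6*63 + 14411) = 1/(-378 + 14411) = 1/14033 ≈ 7.1261e-5)
w = -78*I (w = -78*sqrt(0 - 1) = -78*I ≈ -78.0*I)
((-5391 - 1*(-10938)) + I) + w = ((-5391 - 1*(-10938)) + 1/14033) - 78*I = ((-5391 + 10938) + 1/14033) - 78*I = (5547 + 1/14033) - 78*I = 77841052/14033 - 78*I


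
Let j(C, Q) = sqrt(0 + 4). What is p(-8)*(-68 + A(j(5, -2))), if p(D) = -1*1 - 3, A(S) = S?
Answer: 264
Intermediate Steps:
j(C, Q) = 2 (j(C, Q) = sqrt(4) = 2)
p(D) = -4 (p(D) = -1 - 3 = -4)
p(-8)*(-68 + A(j(5, -2))) = -4*(-68 + 2) = -4*(-66) = 264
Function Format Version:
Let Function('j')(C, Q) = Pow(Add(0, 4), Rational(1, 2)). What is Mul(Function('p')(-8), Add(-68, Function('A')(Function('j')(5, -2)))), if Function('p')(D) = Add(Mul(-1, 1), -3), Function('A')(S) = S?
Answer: 264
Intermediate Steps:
Function('j')(C, Q) = 2 (Function('j')(C, Q) = Pow(4, Rational(1, 2)) = 2)
Function('p')(D) = -4 (Function('p')(D) = Add(-1, -3) = -4)
Mul(Function('p')(-8), Add(-68, Function('A')(Function('j')(5, -2)))) = Mul(-4, Add(-68, 2)) = Mul(-4, -66) = 264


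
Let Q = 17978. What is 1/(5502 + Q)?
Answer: 1/23480 ≈ 4.2589e-5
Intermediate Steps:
1/(5502 + Q) = 1/(5502 + 17978) = 1/23480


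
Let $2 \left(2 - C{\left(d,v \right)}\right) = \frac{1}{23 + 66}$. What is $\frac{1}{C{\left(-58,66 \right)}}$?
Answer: $\frac{178}{355} \approx 0.50141$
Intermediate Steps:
$C{\left(d,v \right)} = \frac{355}{178}$ ($C{\left(d,v \right)} = 2 - \frac{1}{2 \left(23 + 66\right)} = 2 - \frac{1}{2 \cdot 89} = 2 - \frac{1}{178} = \frac{355}{178}$)
$\frac{1}{C{\left(-58,66 \right)}} = \frac{1}{\frac{355}{178}} = \frac{178}{355}$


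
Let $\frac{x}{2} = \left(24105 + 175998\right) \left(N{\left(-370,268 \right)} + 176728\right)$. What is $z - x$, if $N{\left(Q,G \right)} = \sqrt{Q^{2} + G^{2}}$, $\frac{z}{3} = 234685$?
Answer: $-70726901913 - 800412 \sqrt{52181} \approx -7.091 \cdot 10^{10}$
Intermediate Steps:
$z = 704055$ ($z = 3 \cdot 234685 = 704055$)
$N{\left(Q,G \right)} = \sqrt{G^{2} + Q^{2}}$
$x = 70727605968 + 800412 \sqrt{52181}$ ($x = 2 \left(24105 + 175998\right) \left(\sqrt{268^{2} + \left(-370\right)^{2}} + 176728\right) = 2 \cdot 200103 \left(\sqrt{71824 + 136900} + 176728\right) = 2 \cdot 200103 \left(\sqrt{208724} + 176728\right) = 2 \cdot 200103 \left(2 \sqrt{52181} + 176728\right) = 2 \cdot 200103 \left(176728 + 2 \sqrt{52181}\right) = 2 \left(35363802984 + 400206 \sqrt{52181}\right) = 70727605968 + 800412 \sqrt{52181} \approx 7.091 \cdot 10^{10}$)
$z - x = 704055 - \left(70727605968 + 800412 \sqrt{52181}\right) = -70726901913 - 800412 \sqrt{52181}$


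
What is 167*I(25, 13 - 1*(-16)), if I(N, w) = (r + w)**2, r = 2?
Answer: 160487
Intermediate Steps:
I(N, w) = (2 + w)**2
167*I(25, 13 - 1*(-16)) = 167*(2 + (13 - 1*(-16)))**2 = 167*(2 + (13 + 16))**2 = 167*(2 + 29)**2 = 167*31**2 = 167*961 = 160487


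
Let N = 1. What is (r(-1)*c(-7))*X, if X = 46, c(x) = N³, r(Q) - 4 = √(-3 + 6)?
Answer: 184 + 46*√3 ≈ 263.67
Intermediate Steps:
r(Q) = 4 + √3 (r(Q) = 4 + √(-3 + 6) = 4 + √3)
c(x) = 1 (c(x) = 1³ = 1)
(r(-1)*c(-7))*X = ((4 + √3)*1)*46 = (4 + √3)*46 = 184 + 46*√3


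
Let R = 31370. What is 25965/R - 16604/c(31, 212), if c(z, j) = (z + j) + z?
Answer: -51375307/859538 ≈ -59.771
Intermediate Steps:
c(z, j) = j + 2*z (c(z, j) = (j + z) + z = j + 2*z)
25965/R - 16604/c(31, 212) = 25965/31370 - 16604/(212 + 2*31) = 25965*(1/31370) - 16604/(212 + 62) = 5193/6274 - 16604/274 = 5193/6274 - 16604*1/274 = 5193/6274 - 8302/137 = -51375307/859538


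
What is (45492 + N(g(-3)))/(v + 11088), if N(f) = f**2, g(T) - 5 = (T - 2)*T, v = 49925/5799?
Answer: 266127708/64349237 ≈ 4.1357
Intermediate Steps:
v = 49925/5799 (v = 49925*(1/5799) = 49925/5799 ≈ 8.6092)
g(T) = 5 + T*(-2 + T) (g(T) = 5 + (T - 2)*T = 5 + (-2 + T)*T = 5 + T*(-2 + T))
(45492 + N(g(-3)))/(v + 11088) = (45492 + (5 + (-3)**2 - 2*(-3))**2)/(49925/5799 + 11088) = (45492 + (5 + 9 + 6)**2)/(64349237/5799) = (45492 + 20**2)*(5799/64349237) = (45492 + 400)*(5799/64349237) = 45892*(5799/64349237) = 266127708/64349237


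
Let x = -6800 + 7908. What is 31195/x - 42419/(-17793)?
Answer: 602052887/19714644 ≈ 30.538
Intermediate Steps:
x = 1108
31195/x - 42419/(-17793) = 31195/1108 - 42419/(-17793) = 31195*(1/1108) - 42419*(-1/17793) = 31195/1108 + 42419/17793 = 602052887/19714644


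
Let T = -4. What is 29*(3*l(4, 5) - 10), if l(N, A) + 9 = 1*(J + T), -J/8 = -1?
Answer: -725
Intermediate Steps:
J = 8 (J = -8*(-1) = 8)
l(N, A) = -5 (l(N, A) = -9 + 1*(8 - 4) = -9 + 1*4 = -9 + 4 = -5)
29*(3*l(4, 5) - 10) = 29*(3*(-5) - 10) = 29*(-15 - 10) = 29*(-25) = -725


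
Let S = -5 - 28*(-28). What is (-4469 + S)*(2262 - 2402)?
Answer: 516600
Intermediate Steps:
S = 779 (S = -5 + 784 = 779)
(-4469 + S)*(2262 - 2402) = (-4469 + 779)*(2262 - 2402) = -3690*(-140) = 516600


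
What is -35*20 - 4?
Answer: -704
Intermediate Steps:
-35*20 - 4 = -700 - 4 = -704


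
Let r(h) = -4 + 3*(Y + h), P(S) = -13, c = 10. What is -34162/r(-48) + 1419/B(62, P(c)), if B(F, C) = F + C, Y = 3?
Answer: 1871179/6811 ≈ 274.73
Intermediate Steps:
B(F, C) = C + F
r(h) = 5 + 3*h (r(h) = -4 + 3*(3 + h) = -4 + (9 + 3*h) = 5 + 3*h)
-34162/r(-48) + 1419/B(62, P(c)) = -34162/(5 + 3*(-48)) + 1419/(-13 + 62) = -34162/(5 - 144) + 1419/49 = -34162/(-139) + 1419*(1/49) = -34162*(-1/139) + 1419/49 = 34162/139 + 1419/49 = 1871179/6811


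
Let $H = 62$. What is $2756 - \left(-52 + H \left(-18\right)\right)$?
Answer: $3924$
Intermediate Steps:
$2756 - \left(-52 + H \left(-18\right)\right) = 2756 - \left(-52 + 62 \left(-18\right)\right) = 2756 - \left(-52 - 1116\right) = 2756 - -1168 = 2756 + 1168 = 3924$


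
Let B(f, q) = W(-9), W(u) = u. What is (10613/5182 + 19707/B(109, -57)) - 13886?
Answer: -249880475/15546 ≈ -16074.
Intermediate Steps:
B(f, q) = -9
(10613/5182 + 19707/B(109, -57)) - 13886 = (10613/5182 + 19707/(-9)) - 13886 = (10613*(1/5182) + 19707*(-⅑)) - 13886 = (10613/5182 - 6569/3) - 13886 = -34008719/15546 - 13886 = -249880475/15546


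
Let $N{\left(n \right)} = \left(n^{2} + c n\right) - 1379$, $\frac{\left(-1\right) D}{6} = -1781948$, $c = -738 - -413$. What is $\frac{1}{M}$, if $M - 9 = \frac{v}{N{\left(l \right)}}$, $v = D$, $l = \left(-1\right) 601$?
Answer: $\frac{185049}{5229337} \approx 0.035387$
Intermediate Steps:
$c = -325$ ($c = -738 + 413 = -325$)
$l = -601$
$D = 10691688$ ($D = \left(-6\right) \left(-1781948\right) = 10691688$)
$N{\left(n \right)} = -1379 + n^{2} - 325 n$ ($N{\left(n \right)} = \left(n^{2} - 325 n\right) - 1379 = -1379 + n^{2} - 325 n$)
$v = 10691688$
$M = \frac{5229337}{185049}$ ($M = 9 + \frac{10691688}{-1379 + \left(-601\right)^{2} - -195325} = 9 + \frac{10691688}{-1379 + 361201 + 195325} = 9 + \frac{10691688}{555147} = 9 + 10691688 \cdot \frac{1}{555147} = 9 + \frac{3563896}{185049} = \frac{5229337}{185049} \approx 28.259$)
$\frac{1}{M} = \frac{1}{\frac{5229337}{185049}} = \frac{185049}{5229337}$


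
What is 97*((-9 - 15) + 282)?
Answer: 25026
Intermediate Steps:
97*((-9 - 15) + 282) = 97*(-24 + 282) = 97*258 = 25026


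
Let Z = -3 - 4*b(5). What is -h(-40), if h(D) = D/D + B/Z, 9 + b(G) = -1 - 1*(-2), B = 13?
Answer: -42/29 ≈ -1.4483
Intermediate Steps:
b(G) = -8 (b(G) = -9 + (-1 - 1*(-2)) = -9 + (-1 + 2) = -9 + 1 = -8)
Z = 29 (Z = -3 - 4*(-8) = -3 + 32 = 29)
h(D) = 42/29 (h(D) = D/D + 13/29 = 1 + 13*(1/29) = 1 + 13/29 = 42/29)
-h(-40) = -1*42/29 = -42/29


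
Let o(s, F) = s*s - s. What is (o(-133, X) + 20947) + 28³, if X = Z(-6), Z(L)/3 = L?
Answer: 60721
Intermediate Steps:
Z(L) = 3*L
X = -18 (X = 3*(-6) = -18)
o(s, F) = s² - s
(o(-133, X) + 20947) + 28³ = (-133*(-1 - 133) + 20947) + 28³ = (-133*(-134) + 20947) + 21952 = (17822 + 20947) + 21952 = 38769 + 21952 = 60721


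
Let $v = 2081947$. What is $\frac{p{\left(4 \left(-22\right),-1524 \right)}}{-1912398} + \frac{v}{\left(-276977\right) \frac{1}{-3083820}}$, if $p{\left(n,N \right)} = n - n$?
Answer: $\frac{6420349797540}{276977} \approx 2.318 \cdot 10^{7}$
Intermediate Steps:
$p{\left(n,N \right)} = 0$
$\frac{p{\left(4 \left(-22\right),-1524 \right)}}{-1912398} + \frac{v}{\left(-276977\right) \frac{1}{-3083820}} = \frac{0}{-1912398} + \frac{2081947}{\left(-276977\right) \frac{1}{-3083820}} = 0 \left(- \frac{1}{1912398}\right) + \frac{2081947}{\left(-276977\right) \left(- \frac{1}{3083820}\right)} = 0 + \frac{2081947}{\frac{276977}{3083820}} = 0 + 2081947 \cdot \frac{3083820}{276977} = 0 + \frac{6420349797540}{276977} = \frac{6420349797540}{276977}$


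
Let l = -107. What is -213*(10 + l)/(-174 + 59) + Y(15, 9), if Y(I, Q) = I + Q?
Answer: -17901/115 ≈ -155.66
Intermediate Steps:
-213*(10 + l)/(-174 + 59) + Y(15, 9) = -213*(10 - 107)/(-174 + 59) + (15 + 9) = -(-20661)/(-115) + 24 = -(-20661)*(-1)/115 + 24 = -213*97/115 + 24 = -20661/115 + 24 = -17901/115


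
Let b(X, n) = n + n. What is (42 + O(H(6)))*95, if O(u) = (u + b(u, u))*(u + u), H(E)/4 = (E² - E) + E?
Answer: 11823510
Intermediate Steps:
H(E) = 4*E² (H(E) = 4*((E² - E) + E) = 4*E²)
b(X, n) = 2*n
O(u) = 6*u² (O(u) = (u + 2*u)*(u + u) = (3*u)*(2*u) = 6*u²)
(42 + O(H(6)))*95 = (42 + 6*(4*6²)²)*95 = (42 + 6*(4*36)²)*95 = (42 + 6*144²)*95 = (42 + 6*20736)*95 = (42 + 124416)*95 = 124458*95 = 11823510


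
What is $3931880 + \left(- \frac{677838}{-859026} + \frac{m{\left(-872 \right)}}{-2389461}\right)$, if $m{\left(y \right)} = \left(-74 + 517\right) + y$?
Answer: $\frac{64052495130047152}{16290548611} \approx 3.9319 \cdot 10^{6}$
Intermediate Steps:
$m{\left(y \right)} = 443 + y$
$3931880 + \left(- \frac{677838}{-859026} + \frac{m{\left(-872 \right)}}{-2389461}\right) = 3931880 + \left(- \frac{677838}{-859026} + \frac{443 - 872}{-2389461}\right) = 3931880 - - \frac{12857428472}{16290548611} = 3931880 + \left(\frac{16139}{20453} + \frac{143}{796487}\right) = 3931880 + \frac{12857428472}{16290548611} = \frac{64052495130047152}{16290548611}$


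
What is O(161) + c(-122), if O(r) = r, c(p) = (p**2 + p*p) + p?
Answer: 29807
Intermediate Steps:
c(p) = p + 2*p**2 (c(p) = (p**2 + p**2) + p = 2*p**2 + p = p + 2*p**2)
O(161) + c(-122) = 161 - 122*(1 + 2*(-122)) = 161 - 122*(1 - 244) = 161 - 122*(-243) = 161 + 29646 = 29807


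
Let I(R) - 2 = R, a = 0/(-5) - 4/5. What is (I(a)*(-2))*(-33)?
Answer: 396/5 ≈ 79.200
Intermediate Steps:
a = -⅘ (a = 0*(-⅕) - 4*⅕ = 0 - ⅘ = -⅘ ≈ -0.80000)
I(R) = 2 + R
(I(a)*(-2))*(-33) = ((2 - ⅘)*(-2))*(-33) = ((6/5)*(-2))*(-33) = -12/5*(-33) = 396/5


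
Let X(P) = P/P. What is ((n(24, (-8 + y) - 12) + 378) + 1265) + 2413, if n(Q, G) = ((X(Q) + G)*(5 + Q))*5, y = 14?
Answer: 3331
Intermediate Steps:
X(P) = 1
n(Q, G) = 5*(1 + G)*(5 + Q) (n(Q, G) = ((1 + G)*(5 + Q))*5 = 5*(1 + G)*(5 + Q))
((n(24, (-8 + y) - 12) + 378) + 1265) + 2413 = (((25 + 5*24 + 25*((-8 + 14) - 12) + 5*((-8 + 14) - 12)*24) + 378) + 1265) + 2413 = (((25 + 120 + 25*(6 - 12) + 5*(6 - 12)*24) + 378) + 1265) + 2413 = (((25 + 120 + 25*(-6) + 5*(-6)*24) + 378) + 1265) + 2413 = (((25 + 120 - 150 - 720) + 378) + 1265) + 2413 = ((-725 + 378) + 1265) + 2413 = (-347 + 1265) + 2413 = 918 + 2413 = 3331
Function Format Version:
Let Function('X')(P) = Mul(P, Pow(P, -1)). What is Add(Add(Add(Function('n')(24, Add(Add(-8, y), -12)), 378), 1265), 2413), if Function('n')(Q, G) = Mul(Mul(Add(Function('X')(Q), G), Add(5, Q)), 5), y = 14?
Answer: 3331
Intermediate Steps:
Function('X')(P) = 1
Function('n')(Q, G) = Mul(5, Add(1, G), Add(5, Q)) (Function('n')(Q, G) = Mul(Mul(Add(1, G), Add(5, Q)), 5) = Mul(5, Add(1, G), Add(5, Q)))
Add(Add(Add(Function('n')(24, Add(Add(-8, y), -12)), 378), 1265), 2413) = Add(Add(Add(Add(25, Mul(5, 24), Mul(25, Add(Add(-8, 14), -12)), Mul(5, Add(Add(-8, 14), -12), 24)), 378), 1265), 2413) = Add(Add(Add(Add(25, 120, Mul(25, Add(6, -12)), Mul(5, Add(6, -12), 24)), 378), 1265), 2413) = Add(Add(Add(Add(25, 120, Mul(25, -6), Mul(5, -6, 24)), 378), 1265), 2413) = Add(Add(Add(Add(25, 120, -150, -720), 378), 1265), 2413) = Add(Add(Add(-725, 378), 1265), 2413) = Add(Add(-347, 1265), 2413) = Add(918, 2413) = 3331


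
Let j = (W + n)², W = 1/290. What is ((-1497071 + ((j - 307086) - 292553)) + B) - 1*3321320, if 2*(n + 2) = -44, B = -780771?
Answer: -521270736419/84100 ≈ -6.1982e+6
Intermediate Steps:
n = -24 (n = -2 + (½)*(-44) = -2 - 22 = -24)
W = 1/290 ≈ 0.0034483
j = 48427681/84100 (j = (1/290 - 24)² = (-6959/290)² = 48427681/84100 ≈ 575.83)
((-1497071 + ((j - 307086) - 292553)) + B) - 1*3321320 = ((-1497071 + ((48427681/84100 - 307086) - 292553)) - 780771) - 1*3321320 = ((-1497071 + (-25777504919/84100 - 292553)) - 780771) - 3321320 = ((-1497071 - 50381212219/84100) - 780771) - 3321320 = (-176284883319/84100 - 780771) - 3321320 = -241947724419/84100 - 3321320 = -521270736419/84100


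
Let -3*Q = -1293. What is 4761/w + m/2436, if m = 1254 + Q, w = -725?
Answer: -357799/60900 ≈ -5.8752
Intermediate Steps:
Q = 431 (Q = -⅓*(-1293) = 431)
m = 1685 (m = 1254 + 431 = 1685)
4761/w + m/2436 = 4761/(-725) + 1685/2436 = 4761*(-1/725) + 1685*(1/2436) = -4761/725 + 1685/2436 = -357799/60900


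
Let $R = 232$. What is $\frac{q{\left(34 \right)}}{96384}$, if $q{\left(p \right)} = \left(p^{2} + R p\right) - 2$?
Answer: $\frac{1507}{16064} \approx 0.093812$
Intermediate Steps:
$q{\left(p \right)} = -2 + p^{2} + 232 p$ ($q{\left(p \right)} = \left(p^{2} + 232 p\right) - 2 = -2 + p^{2} + 232 p$)
$\frac{q{\left(34 \right)}}{96384} = \frac{-2 + 34^{2} + 232 \cdot 34}{96384} = \left(-2 + 1156 + 7888\right) \frac{1}{96384} = 9042 \cdot \frac{1}{96384} = \frac{1507}{16064}$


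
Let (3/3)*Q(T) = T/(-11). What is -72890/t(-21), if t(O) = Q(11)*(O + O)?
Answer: -36445/21 ≈ -1735.5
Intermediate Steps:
Q(T) = -T/11 (Q(T) = T/(-11) = T*(-1/11) = -T/11)
t(O) = -2*O (t(O) = (-1/11*11)*(O + O) = -2*O)
-72890/t(-21) = -72890/((-2*(-21))) = -72890/42 = -72890*1/42 = -36445/21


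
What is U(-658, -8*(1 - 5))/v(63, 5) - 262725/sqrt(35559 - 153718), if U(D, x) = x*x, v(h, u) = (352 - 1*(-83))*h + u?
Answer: 512/13705 + 262725*I*sqrt(118159)/118159 ≈ 0.037359 + 764.31*I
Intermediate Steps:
v(h, u) = u + 435*h (v(h, u) = (352 + 83)*h + u = 435*h + u = u + 435*h)
U(D, x) = x**2
U(-658, -8*(1 - 5))/v(63, 5) - 262725/sqrt(35559 - 153718) = (-8*(1 - 5))**2/(5 + 435*63) - 262725/sqrt(35559 - 153718) = (-8*(-4))**2/(5 + 27405) - 262725*(-I*sqrt(118159)/118159) = 32**2/27410 - 262725*(-I*sqrt(118159)/118159) = 1024*(1/27410) - (-262725)*I*sqrt(118159)/118159 = 512/13705 + 262725*I*sqrt(118159)/118159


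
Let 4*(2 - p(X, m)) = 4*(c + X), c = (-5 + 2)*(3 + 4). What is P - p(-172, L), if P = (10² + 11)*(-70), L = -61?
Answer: -7965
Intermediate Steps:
c = -21 (c = -3*7 = -21)
p(X, m) = 23 - X (p(X, m) = 2 - (-21 + X) = 2 - (-84 + 4*X)/4 = 2 + (21 - X) = 23 - X)
P = -7770 (P = (100 + 11)*(-70) = 111*(-70) = -7770)
P - p(-172, L) = -7770 - (23 - 1*(-172)) = -7770 - (23 + 172) = -7770 - 1*195 = -7770 - 195 = -7965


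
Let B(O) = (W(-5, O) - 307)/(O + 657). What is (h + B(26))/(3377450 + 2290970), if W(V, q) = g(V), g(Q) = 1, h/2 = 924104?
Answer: 631162879/1935765430 ≈ 0.32605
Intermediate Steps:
h = 1848208 (h = 2*924104 = 1848208)
W(V, q) = 1
B(O) = -306/(657 + O) (B(O) = (1 - 307)/(O + 657) = -306/(657 + O))
(h + B(26))/(3377450 + 2290970) = (1848208 - 306/(657 + 26))/(3377450 + 2290970) = (1848208 - 306/683)/5668420 = (1848208 - 306*1/683)*(1/5668420) = (1848208 - 306/683)*(1/5668420) = (1262325758/683)*(1/5668420) = 631162879/1935765430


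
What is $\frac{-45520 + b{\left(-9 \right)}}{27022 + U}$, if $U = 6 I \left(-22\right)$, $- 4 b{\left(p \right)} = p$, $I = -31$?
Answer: $- \frac{182071}{124456} \approx -1.4629$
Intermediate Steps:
$b{\left(p \right)} = - \frac{p}{4}$
$U = 4092$ ($U = 6 \left(-31\right) \left(-22\right) = \left(-186\right) \left(-22\right) = 4092$)
$\frac{-45520 + b{\left(-9 \right)}}{27022 + U} = \frac{-45520 - - \frac{9}{4}}{27022 + 4092} = \frac{-45520 + \frac{9}{4}}{31114} = \left(- \frac{182071}{4}\right) \frac{1}{31114} = - \frac{182071}{124456}$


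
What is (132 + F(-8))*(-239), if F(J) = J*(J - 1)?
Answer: -48756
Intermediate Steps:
F(J) = J*(-1 + J)
(132 + F(-8))*(-239) = (132 - 8*(-1 - 8))*(-239) = (132 - 8*(-9))*(-239) = (132 + 72)*(-239) = 204*(-239) = -48756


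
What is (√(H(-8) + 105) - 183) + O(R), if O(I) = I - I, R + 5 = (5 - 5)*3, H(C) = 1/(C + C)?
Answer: -183 + √1679/4 ≈ -172.76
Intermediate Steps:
H(C) = 1/(2*C)
R = -5 (R = -5 + (5 - 5)*3 = -5 + 0*3 = -5 + 0 = -5)
O(I) = 0
(√(H(-8) + 105) - 183) + O(R) = (√((½)/(-8) + 105) - 183) + 0 = (√((½)*(-⅛) + 105) - 183) + 0 = (√(-1/16 + 105) - 183) + 0 = (√(1679/16) - 183) + 0 = (√1679/4 - 183) + 0 = (-183 + √1679/4) + 0 = -183 + √1679/4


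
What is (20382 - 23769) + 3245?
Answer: -142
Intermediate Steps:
(20382 - 23769) + 3245 = -3387 + 3245 = -142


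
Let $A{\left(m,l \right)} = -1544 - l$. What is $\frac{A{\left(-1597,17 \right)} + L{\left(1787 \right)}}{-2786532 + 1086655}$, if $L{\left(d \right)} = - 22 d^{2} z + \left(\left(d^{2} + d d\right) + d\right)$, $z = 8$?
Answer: $\frac{555645980}{1699877} \approx 326.87$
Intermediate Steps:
$L{\left(d \right)} = d - 174 d^{2}$ ($L{\left(d \right)} = - 22 d^{2} \cdot 8 + \left(\left(d^{2} + d d\right) + d\right) = - 176 d^{2} + \left(\left(d^{2} + d^{2}\right) + d\right) = - 176 d^{2} + \left(2 d^{2} + d\right) = - 176 d^{2} + \left(d + 2 d^{2}\right) = d - 174 d^{2}$)
$\frac{A{\left(-1597,17 \right)} + L{\left(1787 \right)}}{-2786532 + 1086655} = \frac{\left(-1544 - 17\right) + 1787 \left(1 - 310938\right)}{-2786532 + 1086655} = \frac{\left(-1544 - 17\right) + 1787 \left(1 - 310938\right)}{-1699877} = \left(-1561 + 1787 \left(-310937\right)\right) \left(- \frac{1}{1699877}\right) = \left(-1561 - 555644419\right) \left(- \frac{1}{1699877}\right) = \left(-555645980\right) \left(- \frac{1}{1699877}\right) = \frac{555645980}{1699877}$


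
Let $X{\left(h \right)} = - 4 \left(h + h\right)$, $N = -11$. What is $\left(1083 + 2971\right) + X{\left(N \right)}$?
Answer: $4142$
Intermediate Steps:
$X{\left(h \right)} = - 8 h$ ($X{\left(h \right)} = - 4 \cdot 2 h = - 8 h$)
$\left(1083 + 2971\right) + X{\left(N \right)} = \left(1083 + 2971\right) - -88 = 4054 + 88 = 4142$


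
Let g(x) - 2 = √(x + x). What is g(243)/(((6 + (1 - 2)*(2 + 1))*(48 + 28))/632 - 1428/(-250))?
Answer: 39500/119937 + 59250*√6/39979 ≈ 3.9596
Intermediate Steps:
g(x) = 2 + √2*√x (g(x) = 2 + √(x + x) = 2 + √(2*x) = 2 + √2*√x)
g(243)/(((6 + (1 - 2)*(2 + 1))*(48 + 28))/632 - 1428/(-250)) = (2 + √2*√243)/(((6 + (1 - 2)*(2 + 1))*(48 + 28))/632 - 1428/(-250)) = (2 + √2*(9*√3))/(((6 - 1*3)*76)*(1/632) - 1428*(-1/250)) = (2 + 9*√6)/(((6 - 3)*76)*(1/632) + 714/125) = (2 + 9*√6)/((3*76)*(1/632) + 714/125) = (2 + 9*√6)/(228*(1/632) + 714/125) = (2 + 9*√6)/(57/158 + 714/125) = (2 + 9*√6)/(119937/19750) = (2 + 9*√6)*(19750/119937) = 39500/119937 + 59250*√6/39979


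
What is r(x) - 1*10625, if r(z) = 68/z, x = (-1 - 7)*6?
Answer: -127517/12 ≈ -10626.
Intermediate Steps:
x = -48 (x = -8*6 = -48)
r(x) - 1*10625 = 68/(-48) - 1*10625 = 68*(-1/48) - 10625 = -17/12 - 10625 = -127517/12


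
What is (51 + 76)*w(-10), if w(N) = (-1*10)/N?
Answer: 127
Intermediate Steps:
w(N) = -10/N
(51 + 76)*w(-10) = (51 + 76)*(-10/(-10)) = 127*(-10*(-⅒)) = 127*1 = 127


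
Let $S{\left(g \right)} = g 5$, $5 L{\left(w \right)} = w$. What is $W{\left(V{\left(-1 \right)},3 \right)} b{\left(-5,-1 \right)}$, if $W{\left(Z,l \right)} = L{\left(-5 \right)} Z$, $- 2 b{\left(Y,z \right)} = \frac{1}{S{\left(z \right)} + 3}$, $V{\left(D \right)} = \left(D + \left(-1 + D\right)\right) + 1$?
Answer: $\frac{1}{2} \approx 0.5$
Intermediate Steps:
$L{\left(w \right)} = \frac{w}{5}$
$S{\left(g \right)} = 5 g$
$V{\left(D \right)} = 2 D$ ($V{\left(D \right)} = \left(-1 + 2 D\right) + 1 = 2 D$)
$b{\left(Y,z \right)} = - \frac{1}{2 \left(3 + 5 z\right)}$ ($b{\left(Y,z \right)} = - \frac{1}{2 \left(5 z + 3\right)} = - \frac{1}{2 \left(3 + 5 z\right)}$)
$W{\left(Z,l \right)} = - Z$ ($W{\left(Z,l \right)} = \frac{1}{5} \left(-5\right) Z = - Z$)
$W{\left(V{\left(-1 \right)},3 \right)} b{\left(-5,-1 \right)} = - 2 \left(-1\right) \left(- \frac{1}{6 + 10 \left(-1\right)}\right) = \left(-1\right) \left(-2\right) \left(- \frac{1}{6 - 10}\right) = 2 \left(- \frac{1}{-4}\right) = 2 \left(\left(-1\right) \left(- \frac{1}{4}\right)\right) = 2 \cdot \frac{1}{4} = \frac{1}{2}$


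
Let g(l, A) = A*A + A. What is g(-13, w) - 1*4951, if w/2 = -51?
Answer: 5351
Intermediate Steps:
w = -102 (w = 2*(-51) = -102)
g(l, A) = A + A² (g(l, A) = A² + A = A + A²)
g(-13, w) - 1*4951 = -102*(1 - 102) - 1*4951 = -102*(-101) - 4951 = 10302 - 4951 = 5351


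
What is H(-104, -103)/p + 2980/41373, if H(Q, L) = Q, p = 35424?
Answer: 1406399/20355516 ≈ 0.069092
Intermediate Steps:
H(-104, -103)/p + 2980/41373 = -104/35424 + 2980/41373 = -104*1/35424 + 2980*(1/41373) = -13/4428 + 2980/41373 = 1406399/20355516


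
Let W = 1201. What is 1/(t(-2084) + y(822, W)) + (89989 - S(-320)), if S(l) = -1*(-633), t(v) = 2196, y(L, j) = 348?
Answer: 227321665/2544 ≈ 89356.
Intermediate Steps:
S(l) = 633
1/(t(-2084) + y(822, W)) + (89989 - S(-320)) = 1/(2196 + 348) + (89989 - 1*633) = 1/2544 + (89989 - 633) = 1/2544 + 89356 = 227321665/2544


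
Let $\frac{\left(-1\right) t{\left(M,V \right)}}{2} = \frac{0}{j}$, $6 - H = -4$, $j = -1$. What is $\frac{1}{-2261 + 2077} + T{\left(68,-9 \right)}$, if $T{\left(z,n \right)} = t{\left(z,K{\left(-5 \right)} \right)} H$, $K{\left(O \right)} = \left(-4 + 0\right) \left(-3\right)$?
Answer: $- \frac{1}{184} \approx -0.0054348$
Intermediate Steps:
$K{\left(O \right)} = 12$ ($K{\left(O \right)} = \left(-4\right) \left(-3\right) = 12$)
$H = 10$ ($H = 6 - -4 = 6 + 4 = 10$)
$t{\left(M,V \right)} = 0$ ($t{\left(M,V \right)} = - 2 \frac{0}{-1} = - 2 \cdot 0 \left(-1\right) = \left(-2\right) 0 = 0$)
$T{\left(z,n \right)} = 0$ ($T{\left(z,n \right)} = 0 \cdot 10 = 0$)
$\frac{1}{-2261 + 2077} + T{\left(68,-9 \right)} = \frac{1}{-2261 + 2077} + 0 = \frac{1}{-184} + 0 = - \frac{1}{184} + 0 = - \frac{1}{184}$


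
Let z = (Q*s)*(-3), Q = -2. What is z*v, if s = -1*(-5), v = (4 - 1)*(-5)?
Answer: -450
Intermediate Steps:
v = -15 (v = 3*(-5) = -15)
s = 5
z = 30 (z = -2*5*(-3) = -10*(-3) = 30)
z*v = 30*(-15) = -450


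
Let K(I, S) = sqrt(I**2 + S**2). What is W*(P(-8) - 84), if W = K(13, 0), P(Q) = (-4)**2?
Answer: -884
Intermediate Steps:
P(Q) = 16
W = 13 (W = sqrt(13**2 + 0**2) = sqrt(169 + 0) = sqrt(169) = 13)
W*(P(-8) - 84) = 13*(16 - 84) = 13*(-68) = -884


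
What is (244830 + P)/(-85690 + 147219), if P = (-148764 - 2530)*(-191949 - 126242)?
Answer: 48140633984/61529 ≈ 7.8241e+5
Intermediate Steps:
P = 48140389154 (P = -151294*(-318191) = 48140389154)
(244830 + P)/(-85690 + 147219) = (244830 + 48140389154)/(-85690 + 147219) = 48140633984/61529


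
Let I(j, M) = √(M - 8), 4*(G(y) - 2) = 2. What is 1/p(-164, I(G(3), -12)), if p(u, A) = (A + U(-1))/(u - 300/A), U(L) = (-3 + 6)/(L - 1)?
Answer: 4*(15*√5 + 82*I)/(3*I + 4*√5) ≈ 24.539 + 28.441*I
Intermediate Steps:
U(L) = 3/(-1 + L)
G(y) = 5/2 (G(y) = 2 + (¼)*2 = 2 + ½ = 5/2)
I(j, M) = √(-8 + M)
p(u, A) = (-3/2 + A)/(u - 300/A) (p(u, A) = (A + 3/(-1 - 1))/(u - 300/A) = (A + 3/(-2))/(u - 300/A) = (A + 3*(-½))/(u - 300/A) = (A - 3/2)/(u - 300/A) = (-3/2 + A)/(u - 300/A))
1/p(-164, I(G(3), -12)) = 1/(√(-8 - 12)*(-3 + 2*√(-8 - 12))/(2*(-300 + √(-8 - 12)*(-164)))) = 1/(√(-20)*(-3 + 2*√(-20))/(2*(-300 + √(-20)*(-164)))) = 1/((2*I*√5)*(-3 + 2*(2*I*√5))/(2*(-300 + (2*I*√5)*(-164)))) = 1/((2*I*√5)*(-3 + 4*I*√5)/(2*(-300 - 328*I*√5))) = 1/(I*√5*(-3 + 4*I*√5)/(-300 - 328*I*√5)) = -I*√5*(-300 - 328*I*√5)/(5*(-3 + 4*I*√5))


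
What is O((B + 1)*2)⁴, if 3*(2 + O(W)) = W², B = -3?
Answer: 10000/81 ≈ 123.46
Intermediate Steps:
O(W) = -2 + W²/3
O((B + 1)*2)⁴ = (-2 + ((-3 + 1)*2)²/3)⁴ = (-2 + (-2*2)²/3)⁴ = (-2 + (⅓)*(-4)²)⁴ = (-2 + (⅓)*16)⁴ = (-2 + 16/3)⁴ = (10/3)⁴ = 10000/81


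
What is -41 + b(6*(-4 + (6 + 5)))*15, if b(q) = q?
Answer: 589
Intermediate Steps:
-41 + b(6*(-4 + (6 + 5)))*15 = -41 + (6*(-4 + (6 + 5)))*15 = -41 + (6*(-4 + 11))*15 = -41 + (6*7)*15 = -41 + 42*15 = -41 + 630 = 589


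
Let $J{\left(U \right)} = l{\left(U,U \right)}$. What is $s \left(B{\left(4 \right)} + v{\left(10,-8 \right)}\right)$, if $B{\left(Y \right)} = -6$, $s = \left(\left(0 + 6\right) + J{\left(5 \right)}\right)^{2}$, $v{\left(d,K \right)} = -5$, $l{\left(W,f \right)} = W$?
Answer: $-1331$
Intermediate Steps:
$J{\left(U \right)} = U$
$s = 121$ ($s = \left(\left(0 + 6\right) + 5\right)^{2} = \left(6 + 5\right)^{2} = 11^{2} = 121$)
$s \left(B{\left(4 \right)} + v{\left(10,-8 \right)}\right) = 121 \left(-6 - 5\right) = 121 \left(-11\right) = -1331$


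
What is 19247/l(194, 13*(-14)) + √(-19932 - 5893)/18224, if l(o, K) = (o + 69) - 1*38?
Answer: 19247/225 + 5*I*√1033/18224 ≈ 85.542 + 0.0088181*I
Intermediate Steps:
l(o, K) = 31 + o (l(o, K) = (69 + o) - 38 = 31 + o)
19247/l(194, 13*(-14)) + √(-19932 - 5893)/18224 = 19247/(31 + 194) + √(-19932 - 5893)/18224 = 19247/225 + √(-25825)*(1/18224) = 19247*(1/225) + (5*I*√1033)*(1/18224) = 19247/225 + 5*I*√1033/18224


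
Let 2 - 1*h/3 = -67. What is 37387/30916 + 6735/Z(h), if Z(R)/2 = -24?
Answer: -17202057/123664 ≈ -139.10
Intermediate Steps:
h = 207 (h = 6 - 3*(-67) = 6 + 201 = 207)
Z(R) = -48 (Z(R) = 2*(-24) = -48)
37387/30916 + 6735/Z(h) = 37387/30916 + 6735/(-48) = 37387*(1/30916) + 6735*(-1/48) = 37387/30916 - 2245/16 = -17202057/123664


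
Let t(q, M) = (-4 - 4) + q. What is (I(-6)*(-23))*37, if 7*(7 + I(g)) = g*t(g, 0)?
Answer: -4255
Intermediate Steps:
t(q, M) = -8 + q
I(g) = -7 + g*(-8 + g)/7 (I(g) = -7 + (g*(-8 + g))/7 = -7 + g*(-8 + g)/7)
(I(-6)*(-23))*37 = ((-7 + (⅐)*(-6)*(-8 - 6))*(-23))*37 = ((-7 + (⅐)*(-6)*(-14))*(-23))*37 = ((-7 + 12)*(-23))*37 = (5*(-23))*37 = -115*37 = -4255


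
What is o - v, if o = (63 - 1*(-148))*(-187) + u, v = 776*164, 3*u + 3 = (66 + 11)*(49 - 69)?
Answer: -501706/3 ≈ -1.6724e+5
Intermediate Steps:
u = -1543/3 (u = -1 + ((66 + 11)*(49 - 69))/3 = -1 + (77*(-20))/3 = -1 + (⅓)*(-1540) = -1 - 1540/3 = -1543/3 ≈ -514.33)
v = 127264
o = -119914/3 (o = (63 - 1*(-148))*(-187) - 1543/3 = (63 + 148)*(-187) - 1543/3 = 211*(-187) - 1543/3 = -39457 - 1543/3 = -119914/3 ≈ -39971.)
o - v = -119914/3 - 1*127264 = -119914/3 - 127264 = -501706/3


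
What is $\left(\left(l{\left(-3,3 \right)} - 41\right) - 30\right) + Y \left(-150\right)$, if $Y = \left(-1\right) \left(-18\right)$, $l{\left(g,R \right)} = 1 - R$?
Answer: $-2773$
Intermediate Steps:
$Y = 18$
$\left(\left(l{\left(-3,3 \right)} - 41\right) - 30\right) + Y \left(-150\right) = \left(\left(\left(1 - 3\right) - 41\right) - 30\right) + 18 \left(-150\right) = \left(\left(\left(1 - 3\right) - 41\right) - 30\right) - 2700 = \left(\left(-2 - 41\right) - 30\right) - 2700 = \left(-43 - 30\right) - 2700 = -73 - 2700 = -2773$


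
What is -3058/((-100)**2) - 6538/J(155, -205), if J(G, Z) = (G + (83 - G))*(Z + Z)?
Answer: -1934187/17015000 ≈ -0.11368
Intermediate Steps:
J(G, Z) = 166*Z (J(G, Z) = 83*(2*Z) = 166*Z)
-3058/((-100)**2) - 6538/J(155, -205) = -3058/((-100)**2) - 6538/(166*(-205)) = -3058/10000 - 6538/(-34030) = -3058*1/10000 - 6538*(-1/34030) = -1529/5000 + 3269/17015 = -1934187/17015000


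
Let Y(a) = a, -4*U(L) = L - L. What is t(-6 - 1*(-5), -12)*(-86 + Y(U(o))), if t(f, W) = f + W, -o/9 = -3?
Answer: 1118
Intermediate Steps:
o = 27 (o = -9*(-3) = 27)
U(L) = 0 (U(L) = -(L - L)/4 = -¼*0 = 0)
t(f, W) = W + f
t(-6 - 1*(-5), -12)*(-86 + Y(U(o))) = (-12 + (-6 - 1*(-5)))*(-86 + 0) = (-12 + (-6 + 5))*(-86) = (-12 - 1)*(-86) = -13*(-86) = 1118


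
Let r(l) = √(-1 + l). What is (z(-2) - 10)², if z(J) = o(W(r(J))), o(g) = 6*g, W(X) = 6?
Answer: 676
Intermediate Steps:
z(J) = 36 (z(J) = 6*6 = 36)
(z(-2) - 10)² = (36 - 10)² = 26² = 676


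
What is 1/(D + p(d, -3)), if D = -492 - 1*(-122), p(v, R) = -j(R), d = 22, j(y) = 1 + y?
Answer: -1/368 ≈ -0.0027174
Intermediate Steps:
p(v, R) = -1 - R (p(v, R) = -(1 + R) = -1 - R)
D = -370 (D = -492 + 122 = -370)
1/(D + p(d, -3)) = 1/(-370 + (-1 - 1*(-3))) = 1/(-370 + (-1 + 3)) = 1/(-370 + 2) = 1/(-368) = -1/368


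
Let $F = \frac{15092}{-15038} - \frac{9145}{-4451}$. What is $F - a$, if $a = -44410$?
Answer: $\frac{1486307708299}{33467069} \approx 44411.0$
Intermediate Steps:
$F = \frac{35174009}{33467069}$ ($F = 15092 \left(- \frac{1}{15038}\right) - - \frac{9145}{4451} = - \frac{7546}{7519} + \frac{9145}{4451} = \frac{35174009}{33467069} \approx 1.051$)
$F - a = \frac{35174009}{33467069} - -44410 = \frac{35174009}{33467069} + 44410 = \frac{1486307708299}{33467069}$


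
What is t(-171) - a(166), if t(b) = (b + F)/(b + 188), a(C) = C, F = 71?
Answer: -2922/17 ≈ -171.88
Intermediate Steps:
t(b) = (71 + b)/(188 + b) (t(b) = (b + 71)/(b + 188) = (71 + b)/(188 + b))
t(-171) - a(166) = (71 - 171)/(188 - 171) - 1*166 = -100/17 - 166 = -2922/17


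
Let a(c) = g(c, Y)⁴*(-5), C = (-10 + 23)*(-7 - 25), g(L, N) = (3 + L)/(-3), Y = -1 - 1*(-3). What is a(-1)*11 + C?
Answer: -34576/81 ≈ -426.86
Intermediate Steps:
Y = 2 (Y = -1 + 3 = 2)
g(L, N) = -1 - L/3 (g(L, N) = (3 + L)*(-⅓) = -1 - L/3)
C = -416 (C = 13*(-32) = -416)
a(c) = -5*(-1 - c/3)⁴ (a(c) = (-1 - c/3)⁴*(-5) = -5*(-1 - c/3)⁴)
a(-1)*11 + C = -5*(3 - 1)⁴/81*11 - 416 = -5/81*2⁴*11 - 416 = -5/81*16*11 - 416 = -80/81*11 - 416 = -880/81 - 416 = -34576/81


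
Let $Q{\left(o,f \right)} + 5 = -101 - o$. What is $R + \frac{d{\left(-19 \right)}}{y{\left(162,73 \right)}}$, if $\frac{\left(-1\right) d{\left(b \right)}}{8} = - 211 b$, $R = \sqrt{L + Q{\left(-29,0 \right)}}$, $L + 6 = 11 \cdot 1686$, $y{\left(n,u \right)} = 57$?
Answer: $- \frac{1688}{3} + \sqrt{18463} \approx -426.79$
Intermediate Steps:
$Q{\left(o,f \right)} = -106 - o$ ($Q{\left(o,f \right)} = -5 - \left(101 + o\right) = -106 - o$)
$L = 18540$ ($L = -6 + 11 \cdot 1686 = -6 + 18546 = 18540$)
$R = \sqrt{18463}$ ($R = \sqrt{18540 - 77} = \sqrt{18463} \approx 135.88$)
$d{\left(b \right)} = 1688 b$ ($d{\left(b \right)} = - 8 \left(- 211 b\right) = 1688 b$)
$R + \frac{d{\left(-19 \right)}}{y{\left(162,73 \right)}} = \sqrt{18463} + \frac{1688 \left(-19\right)}{57} = \sqrt{18463} - \frac{1688}{3} = - \frac{1688}{3} + \sqrt{18463}$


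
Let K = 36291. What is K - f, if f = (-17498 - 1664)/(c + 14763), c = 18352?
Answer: 1201795627/33115 ≈ 36292.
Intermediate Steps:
f = -19162/33115 (f = (-17498 - 1664)/(18352 + 14763) = -19162/33115 ≈ -0.57865)
K - f = 36291 - 1*(-19162/33115) = 36291 + 19162/33115 = 1201795627/33115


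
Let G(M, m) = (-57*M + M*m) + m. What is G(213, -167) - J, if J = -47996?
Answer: 117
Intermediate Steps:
G(M, m) = m - 57*M + M*m
G(213, -167) - J = (-167 - 57*213 + 213*(-167)) - 1*(-47996) = (-167 - 12141 - 35571) + 47996 = -47879 + 47996 = 117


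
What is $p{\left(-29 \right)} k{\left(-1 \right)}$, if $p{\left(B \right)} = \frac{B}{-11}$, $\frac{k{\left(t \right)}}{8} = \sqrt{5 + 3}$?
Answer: $\frac{464 \sqrt{2}}{11} \approx 59.654$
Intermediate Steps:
$k{\left(t \right)} = 16 \sqrt{2}$ ($k{\left(t \right)} = 8 \sqrt{5 + 3} = 8 \sqrt{8} = 8 \cdot 2 \sqrt{2} = 16 \sqrt{2}$)
$p{\left(B \right)} = - \frac{B}{11}$ ($p{\left(B \right)} = B \left(- \frac{1}{11}\right) = - \frac{B}{11}$)
$p{\left(-29 \right)} k{\left(-1 \right)} = \left(- \frac{1}{11}\right) \left(-29\right) 16 \sqrt{2} = \frac{29 \cdot 16 \sqrt{2}}{11} = \frac{464 \sqrt{2}}{11}$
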